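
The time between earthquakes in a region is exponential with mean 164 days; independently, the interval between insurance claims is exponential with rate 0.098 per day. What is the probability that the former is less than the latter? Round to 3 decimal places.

0.059

λ_1 = 1/164 = 0.00609756, λ_2 = 0.098.
For independent exponentials, P(the former < the latter) = λ_1/(λ_1+λ_2) = 0.00609756/0.104098 ≈ 0.059.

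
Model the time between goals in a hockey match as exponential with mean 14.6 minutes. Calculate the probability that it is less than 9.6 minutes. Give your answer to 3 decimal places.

0.482

The rate is λ = 1/14.6 = 0.0684932 per minute.
P(X ≤ 9.6) = 1 − e^(−λ·9.6) = 1 − e^(−0.65753) ≈ 0.482.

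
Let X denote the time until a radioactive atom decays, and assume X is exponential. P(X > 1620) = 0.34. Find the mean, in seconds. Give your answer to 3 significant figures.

1500

e^(−λ·1620) = 0.34 ⇒ λ = −ln(0.34)/1620 = 0.000665932.
Mean = 1/λ = 1501.66 seconds.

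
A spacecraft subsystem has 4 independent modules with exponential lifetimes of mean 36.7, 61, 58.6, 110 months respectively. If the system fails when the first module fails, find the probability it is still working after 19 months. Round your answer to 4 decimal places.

0.2655

The first failure time is exponential with rate Σλ_i = 1/36.7 + 1/61 + 1/58.6 + 1/110 = 0.0697972 per month.
P(min > 19) = e^(−0.0697972·19) = e^(−1.3261) ≈ 0.2655.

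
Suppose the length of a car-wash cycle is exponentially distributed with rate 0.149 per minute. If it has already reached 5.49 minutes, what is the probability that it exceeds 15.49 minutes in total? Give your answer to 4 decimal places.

The exponential is memoryless, so the remaining time is again Exp(λ): the condition X > 5.49 is irrelevant.
P(X > 10) = e^(−1.49) ≈ 0.2254.

0.2254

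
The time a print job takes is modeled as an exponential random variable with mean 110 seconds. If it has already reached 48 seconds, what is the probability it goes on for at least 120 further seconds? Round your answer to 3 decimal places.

0.336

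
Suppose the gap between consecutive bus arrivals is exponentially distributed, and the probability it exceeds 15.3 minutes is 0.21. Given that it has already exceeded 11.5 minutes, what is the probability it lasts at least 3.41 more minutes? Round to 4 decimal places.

From e^(−λ·15.3) = 0.21, λ = −ln(0.21)/15.3 = 0.102003.
Memoryless: P(X > 11.5+3.41 | X > 11.5) = P(X > 3.41) = e^(−0.102003·3.41) ≈ 0.7062.

0.7062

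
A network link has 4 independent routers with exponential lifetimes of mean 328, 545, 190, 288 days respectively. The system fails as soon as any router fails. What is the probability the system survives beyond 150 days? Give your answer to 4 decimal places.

The first failure time is exponential with rate Σλ_i = 1/328 + 1/545 + 1/190 + 1/288 = 0.013619 per day.
P(min > 150) = e^(−0.013619·150) = e^(−2.0429) ≈ 0.1297.

0.1297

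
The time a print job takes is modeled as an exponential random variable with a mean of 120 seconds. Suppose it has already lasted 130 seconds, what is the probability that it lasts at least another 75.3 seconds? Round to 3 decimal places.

The rate is λ = 1/120 = 0.00833333 per second.
The exponential is memoryless, so the remaining time is again Exp(λ): the condition X > 130 is irrelevant.
P(X > 75.3) = e^(−0.6275) ≈ 0.534.

0.534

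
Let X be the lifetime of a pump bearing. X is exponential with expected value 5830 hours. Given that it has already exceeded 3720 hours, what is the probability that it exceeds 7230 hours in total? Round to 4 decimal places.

0.5477

The rate is λ = 1/5830 = 0.000171527 per hour.
By the memoryless property, P(X > 3720+3510 | X > 3720) = P(X > 3510).
P(X > 3510) = e^(−0.60206) ≈ 0.5477.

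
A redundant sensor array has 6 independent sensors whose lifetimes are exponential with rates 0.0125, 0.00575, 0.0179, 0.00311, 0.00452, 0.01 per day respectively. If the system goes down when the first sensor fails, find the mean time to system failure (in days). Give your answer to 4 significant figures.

18.59

The time to first failure is exponential with rate Σλ = 0.0125 + 0.00575 + 0.0179 + 0.00311 + 0.00452 + 0.01 = 0.05378.
E[min] = 1/Σλ = 1/0.05378 = 18.5943 days.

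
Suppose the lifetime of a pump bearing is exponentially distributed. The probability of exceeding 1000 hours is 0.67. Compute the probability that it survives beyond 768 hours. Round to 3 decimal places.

0.735

e^(−λ·1000) = 0.67 ⇒ λ = −ln(0.67)/1000 = 0.000400478.
P(X > 768) = e^(−0.000400478·768) = e^(−0.30757) ≈ 0.735.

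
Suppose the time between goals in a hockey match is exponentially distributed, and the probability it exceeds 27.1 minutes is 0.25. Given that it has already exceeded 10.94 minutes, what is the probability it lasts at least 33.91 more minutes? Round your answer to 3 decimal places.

0.176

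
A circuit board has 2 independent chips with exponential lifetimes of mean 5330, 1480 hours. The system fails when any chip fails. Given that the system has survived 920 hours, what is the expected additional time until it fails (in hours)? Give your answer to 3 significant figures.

1160

First-failure rate Σλ = 1/5330 + 1/1480 = 0.000863293.
By memorylessness the expected residual is 1/Σλ = 1158.36 hours, regardless of the 920 already elapsed.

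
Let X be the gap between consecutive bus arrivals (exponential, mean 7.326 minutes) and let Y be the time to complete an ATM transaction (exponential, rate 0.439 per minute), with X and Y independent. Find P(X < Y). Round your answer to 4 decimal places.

λ_1 = 1/7.326 = 0.1365, λ_2 = 0.439.
For independent exponentials, P(X < Y) = λ_1/(λ_1+λ_2) = 0.1365/0.5755 ≈ 0.2372.

0.2372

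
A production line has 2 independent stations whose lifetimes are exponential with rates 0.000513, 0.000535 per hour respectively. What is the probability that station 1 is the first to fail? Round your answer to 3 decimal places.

The time to first failure is exponential with rate Σλ = 0.000513 + 0.000535 = 0.001048.
P(station 1 first) = λ_1/Σλ = 0.000513/0.001048 ≈ 0.490.

0.490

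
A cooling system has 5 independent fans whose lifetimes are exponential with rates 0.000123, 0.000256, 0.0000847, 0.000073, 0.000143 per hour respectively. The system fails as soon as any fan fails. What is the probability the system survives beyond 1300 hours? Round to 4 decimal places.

0.4133

The time to first failure is exponential with rate Σλ = 0.000123 + 0.000256 + 0.0000847 + 0.000073 + 0.000143 = 0.0006797.
P(min > 1300) = e^(−0.0006797·1300) = e^(−0.88361) ≈ 0.4133.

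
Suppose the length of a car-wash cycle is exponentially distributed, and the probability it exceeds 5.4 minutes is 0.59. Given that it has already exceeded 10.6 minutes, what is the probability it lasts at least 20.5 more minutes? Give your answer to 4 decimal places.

0.1349

From e^(−λ·5.4) = 0.59, λ = −ln(0.59)/5.4 = 0.0977098.
Memoryless: P(X > 10.6+20.5 | X > 10.6) = P(X > 20.5) = e^(−0.0977098·20.5) ≈ 0.1349.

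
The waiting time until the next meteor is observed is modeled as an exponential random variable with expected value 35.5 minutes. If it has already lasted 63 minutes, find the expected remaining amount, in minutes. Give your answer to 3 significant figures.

35.5

The rate is λ = 1/35.5 = 0.028169 per minute.
By memorylessness, the remaining amount past any threshold is again Exp(λ) with mean 1/λ = 35.5 minutes.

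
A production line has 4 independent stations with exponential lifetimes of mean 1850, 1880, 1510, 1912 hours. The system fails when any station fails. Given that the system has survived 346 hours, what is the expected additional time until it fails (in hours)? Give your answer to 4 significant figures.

First-failure rate Σλ = 1/1850 + 1/1880 + 1/1510 + 1/1912 = 0.00225772.
By memorylessness the expected residual is 1/Σλ = 442.925 hours, regardless of the 346 already elapsed.

442.9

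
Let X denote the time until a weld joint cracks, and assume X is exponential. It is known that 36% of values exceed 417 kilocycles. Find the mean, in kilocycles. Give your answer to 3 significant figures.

e^(−λ·417) = 0.36 ⇒ λ = −ln(0.36)/417 = 0.00245.
Mean = 1/λ = 408.163 kilocycles.

408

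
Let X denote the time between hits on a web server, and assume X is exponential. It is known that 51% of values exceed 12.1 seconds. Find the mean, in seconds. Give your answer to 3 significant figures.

e^(−λ·12.1) = 0.51 ⇒ λ = −ln(0.51)/12.1 = 0.0556483.
Mean = 1/λ = 17.97 seconds.

18.0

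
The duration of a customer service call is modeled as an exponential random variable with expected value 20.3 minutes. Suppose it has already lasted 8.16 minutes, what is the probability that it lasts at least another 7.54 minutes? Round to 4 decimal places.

0.6897

The rate is λ = 1/20.3 = 0.0492611 per minute.
The exponential is memoryless, so the remaining time is again Exp(λ): the condition X > 8.16 is irrelevant.
P(X > 7.54) = e^(−0.37143) ≈ 0.6897.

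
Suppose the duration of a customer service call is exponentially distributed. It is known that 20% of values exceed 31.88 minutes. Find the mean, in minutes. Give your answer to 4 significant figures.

19.81

e^(−λ·31.88) = 0.20 ⇒ λ = −ln(0.20)/31.88 = 0.0504843.
Mean = 1/λ = 19.8082 minutes.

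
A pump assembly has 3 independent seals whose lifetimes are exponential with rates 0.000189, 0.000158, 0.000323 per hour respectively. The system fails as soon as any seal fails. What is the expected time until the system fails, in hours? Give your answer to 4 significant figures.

The time to first failure is exponential with rate Σλ = 0.000189 + 0.000158 + 0.000323 = 0.00067.
E[min] = 1/Σλ = 1/0.00067 = 1492.54 hours.

1493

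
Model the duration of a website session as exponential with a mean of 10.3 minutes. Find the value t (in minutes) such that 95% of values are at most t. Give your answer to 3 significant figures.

The rate is λ = 1/10.3 = 0.0970874 per minute.
Set 1 − e^(−λt) = 0.95, so t = −ln(0.05)/λ = 2.9957/0.0970874 ≈ 30.856 minutes.

30.9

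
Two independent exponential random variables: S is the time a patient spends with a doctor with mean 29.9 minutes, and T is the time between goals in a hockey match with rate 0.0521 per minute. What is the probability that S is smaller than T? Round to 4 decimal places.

λ_1 = 1/29.9 = 0.0334448, λ_2 = 0.0521.
For independent exponentials, P(S < T) = λ_1/(λ_1+λ_2) = 0.0334448/0.0855448 ≈ 0.3910.

0.3910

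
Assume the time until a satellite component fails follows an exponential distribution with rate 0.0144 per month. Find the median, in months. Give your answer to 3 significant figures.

Set 1 − e^(−λt) = 0.5, so t = −ln(0.5)/λ = 0.69315/0.0144 ≈ 48.1352 months.

48.1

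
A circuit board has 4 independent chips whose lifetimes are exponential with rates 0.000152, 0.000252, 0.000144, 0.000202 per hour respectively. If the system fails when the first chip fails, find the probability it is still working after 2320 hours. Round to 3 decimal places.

0.176

The time to first failure is exponential with rate Σλ = 0.000152 + 0.000252 + 0.000144 + 0.000202 = 0.00075.
P(min > 2320) = e^(−0.00075·2320) = e^(−1.74) ≈ 0.176.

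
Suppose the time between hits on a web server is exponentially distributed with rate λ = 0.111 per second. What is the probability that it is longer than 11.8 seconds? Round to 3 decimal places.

P(X > 11.8) = e^(−λ·11.8) = e^(−1.3098) ≈ 0.270.

0.270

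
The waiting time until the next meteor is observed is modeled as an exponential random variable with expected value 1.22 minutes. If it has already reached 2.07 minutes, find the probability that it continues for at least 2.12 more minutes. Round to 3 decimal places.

The rate is λ = 1/1.22 = 0.819672 per minute.
By the memoryless property, P(X > 2.07+2.12 | X > 2.07) = P(X > 2.12).
P(X > 2.12) = e^(−1.7377) ≈ 0.176.

0.176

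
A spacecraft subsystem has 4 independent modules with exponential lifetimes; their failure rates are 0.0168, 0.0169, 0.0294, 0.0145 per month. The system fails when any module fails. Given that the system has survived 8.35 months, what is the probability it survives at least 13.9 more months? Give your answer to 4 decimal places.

Time to first failure ~ Exp(Σλ) with Σλ = 0.0776.
By memorylessness, P(T > 8.35+13.9 | T > 8.35) = P(T > 13.9) = e^(−0.0776·13.9) ≈ 0.3401.

0.3401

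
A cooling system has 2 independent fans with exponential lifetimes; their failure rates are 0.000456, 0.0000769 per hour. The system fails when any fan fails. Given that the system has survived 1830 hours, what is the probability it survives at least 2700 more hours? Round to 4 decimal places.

0.2372

Time to first failure ~ Exp(Σλ) with Σλ = 0.0005329.
By memorylessness, P(T > 1830+2700 | T > 1830) = P(T > 2700) = e^(−0.0005329·2700) ≈ 0.2372.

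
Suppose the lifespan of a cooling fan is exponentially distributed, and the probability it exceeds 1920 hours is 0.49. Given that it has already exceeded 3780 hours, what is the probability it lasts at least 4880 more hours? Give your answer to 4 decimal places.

0.1631

From e^(−λ·1920) = 0.49, λ = −ln(0.49)/1920 = 0.000371536.
Memoryless: P(X > 3780+4880 | X > 3780) = P(X > 4880) = e^(−0.000371536·4880) ≈ 0.1631.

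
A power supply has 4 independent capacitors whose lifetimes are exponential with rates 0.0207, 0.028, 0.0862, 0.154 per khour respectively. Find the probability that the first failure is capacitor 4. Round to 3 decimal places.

The time to first failure is exponential with rate Σλ = 0.0207 + 0.028 + 0.0862 + 0.154 = 0.2889.
P(capacitor 4 first) = λ_4/Σλ = 0.154/0.2889 ≈ 0.533.

0.533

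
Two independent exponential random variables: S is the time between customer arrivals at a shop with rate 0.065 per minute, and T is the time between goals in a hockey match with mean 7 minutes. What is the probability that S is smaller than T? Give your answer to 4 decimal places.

λ_1 = 0.065, λ_2 = 1/7 = 0.142857.
For independent exponentials, P(S < T) = λ_1/(λ_1+λ_2) = 0.065/0.207857 ≈ 0.3127.

0.3127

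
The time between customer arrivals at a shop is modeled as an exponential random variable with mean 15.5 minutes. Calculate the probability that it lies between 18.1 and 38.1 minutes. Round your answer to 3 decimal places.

The rate is λ = 1/15.5 = 0.0645161 per minute.
P(18.1 < X < 38.1) = e^(−λ·18.1) − e^(−λ·38.1) = 0.31107 − 0.08560 ≈ 0.225.

0.225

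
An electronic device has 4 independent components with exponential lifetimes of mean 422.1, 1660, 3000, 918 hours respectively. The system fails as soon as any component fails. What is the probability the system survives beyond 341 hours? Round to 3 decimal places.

0.223

The first failure time is exponential with rate Σλ_i = 1/422.1 + 1/1660 + 1/3000 + 1/918 = 0.00439417 per hour.
P(min > 341) = e^(−0.00439417·341) = e^(−1.4984) ≈ 0.223.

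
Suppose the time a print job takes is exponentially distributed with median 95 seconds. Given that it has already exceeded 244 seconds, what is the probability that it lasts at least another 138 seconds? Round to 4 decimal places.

For an exponential, median = ln(2)/λ, so λ = ln 2 / 95 = 0.00729629 per second.
By the memoryless property, P(X > 244+138 | X > 244) = P(X > 138).
P(X > 138) = e^(−1.0069) ≈ 0.3654.

0.3654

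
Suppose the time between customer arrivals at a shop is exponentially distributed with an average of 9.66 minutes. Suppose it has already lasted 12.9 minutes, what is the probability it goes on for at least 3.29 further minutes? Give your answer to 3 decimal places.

0.711

The rate is λ = 1/9.66 = 0.10352 per minute.
P(X > s+t | X > s) = e^(−λ(s+t))/e^(−λs) = e^(−λt), independent of s = 12.9.
P(X > 3.29) = e^(−0.34058) ≈ 0.711.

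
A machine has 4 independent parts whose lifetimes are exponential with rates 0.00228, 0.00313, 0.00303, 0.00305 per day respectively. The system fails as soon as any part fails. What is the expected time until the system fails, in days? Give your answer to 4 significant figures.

The time to first failure is exponential with rate Σλ = 0.00228 + 0.00313 + 0.00303 + 0.00305 = 0.01149.
E[min] = 1/Σλ = 1/0.01149 = 87.0322 days.

87.03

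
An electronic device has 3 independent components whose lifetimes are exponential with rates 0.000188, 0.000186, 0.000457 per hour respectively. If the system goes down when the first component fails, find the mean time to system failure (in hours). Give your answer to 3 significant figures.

1200

The time to first failure is exponential with rate Σλ = 0.000188 + 0.000186 + 0.000457 = 0.000831.
E[min] = 1/Σλ = 1/0.000831 = 1203.37 hours.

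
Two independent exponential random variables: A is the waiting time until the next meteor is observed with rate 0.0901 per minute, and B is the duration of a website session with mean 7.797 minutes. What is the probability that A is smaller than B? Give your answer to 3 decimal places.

0.413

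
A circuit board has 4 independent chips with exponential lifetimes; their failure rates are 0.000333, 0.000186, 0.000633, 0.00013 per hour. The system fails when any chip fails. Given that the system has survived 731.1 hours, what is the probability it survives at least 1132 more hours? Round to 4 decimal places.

Time to first failure ~ Exp(Σλ) with Σλ = 0.001282.
By memorylessness, P(T > 731.1+1132 | T > 731.1) = P(T > 1132) = e^(−0.001282·1132) ≈ 0.2343.

0.2343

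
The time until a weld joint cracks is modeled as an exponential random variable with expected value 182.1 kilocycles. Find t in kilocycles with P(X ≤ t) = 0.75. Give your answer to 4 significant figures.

252.4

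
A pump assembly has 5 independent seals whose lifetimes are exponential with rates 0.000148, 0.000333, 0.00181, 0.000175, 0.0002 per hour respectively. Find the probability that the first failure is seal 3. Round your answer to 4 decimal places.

0.6789

The time to first failure is exponential with rate Σλ = 0.000148 + 0.000333 + 0.00181 + 0.000175 + 0.0002 = 0.002666.
P(seal 3 first) = λ_3/Σλ = 0.00181/0.002666 ≈ 0.6789.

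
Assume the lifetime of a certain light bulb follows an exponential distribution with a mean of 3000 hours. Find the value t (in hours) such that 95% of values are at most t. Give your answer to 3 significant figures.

The rate is λ = 1/3000 = 0.000333333 per hour.
Set 1 − e^(−λt) = 0.95, so t = −ln(0.05)/λ = 2.9957/0.000333333 ≈ 8987.2 hours.

8990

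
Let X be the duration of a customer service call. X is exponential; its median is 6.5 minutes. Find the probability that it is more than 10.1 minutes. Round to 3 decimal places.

For an exponential, median = ln(2)/λ, so λ = ln 2 / 6.5 = 0.106638 per minute.
P(X > 10.1) = e^(−λ·10.1) = e^(−1.077) ≈ 0.341.

0.341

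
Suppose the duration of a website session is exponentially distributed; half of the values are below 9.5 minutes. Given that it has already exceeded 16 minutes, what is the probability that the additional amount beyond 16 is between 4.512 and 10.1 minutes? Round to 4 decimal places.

0.2409

For an exponential, median = ln(2)/λ, so λ = ln 2 / 9.5 = 0.0729629 per minute.
Memoryless: the residual past 16 is again Exp(λ).
P(4.512 < residual < 10.1) = e^(−λ·4.512) − e^(−λ·10.1) = 0.71949 − 0.47858 ≈ 0.2409.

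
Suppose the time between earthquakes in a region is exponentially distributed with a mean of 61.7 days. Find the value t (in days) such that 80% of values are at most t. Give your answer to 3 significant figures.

The rate is λ = 1/61.7 = 0.0162075 per day.
Set 1 − e^(−λt) = 0.8, so t = −ln(0.2)/λ = 1.6094/0.0162075 ≈ 99.3023 days.

99.3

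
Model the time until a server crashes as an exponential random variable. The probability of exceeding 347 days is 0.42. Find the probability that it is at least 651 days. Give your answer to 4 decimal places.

e^(−λ·347) = 0.42 ⇒ λ = −ln(0.42)/347 = 0.0025.
P(X > 651) = e^(−0.0025·651) = e^(−1.6275) ≈ 0.1964.

0.1964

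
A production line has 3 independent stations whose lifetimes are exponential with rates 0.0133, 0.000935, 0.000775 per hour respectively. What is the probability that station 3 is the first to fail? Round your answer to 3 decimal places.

The time to first failure is exponential with rate Σλ = 0.0133 + 0.000935 + 0.000775 = 0.01501.
P(station 3 first) = λ_3/Σλ = 0.000775/0.01501 ≈ 0.052.

0.052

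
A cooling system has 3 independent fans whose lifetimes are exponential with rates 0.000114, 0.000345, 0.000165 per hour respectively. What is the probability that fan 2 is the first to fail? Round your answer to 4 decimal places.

The time to first failure is exponential with rate Σλ = 0.000114 + 0.000345 + 0.000165 = 0.000624.
P(fan 2 first) = λ_2/Σλ = 0.000345/0.000624 ≈ 0.5529.

0.5529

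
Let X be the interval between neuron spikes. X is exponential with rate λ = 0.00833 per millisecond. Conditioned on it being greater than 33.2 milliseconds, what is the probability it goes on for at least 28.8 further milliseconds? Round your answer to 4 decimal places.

0.7867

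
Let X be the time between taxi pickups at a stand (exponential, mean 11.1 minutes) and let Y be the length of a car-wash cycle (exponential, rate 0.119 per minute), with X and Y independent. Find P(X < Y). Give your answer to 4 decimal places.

λ_1 = 1/11.1 = 0.0900901, λ_2 = 0.119.
For independent exponentials, P(X < Y) = λ_1/(λ_1+λ_2) = 0.0900901/0.20909 ≈ 0.4309.

0.4309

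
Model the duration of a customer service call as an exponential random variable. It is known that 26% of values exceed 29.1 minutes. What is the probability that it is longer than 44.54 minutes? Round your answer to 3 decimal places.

e^(−λ·29.1) = 0.26 ⇒ λ = −ln(0.26)/29.1 = 0.0462912.
P(X > 44.54) = e^(−0.0462912·44.54) = e^(−2.0618) ≈ 0.127.

0.127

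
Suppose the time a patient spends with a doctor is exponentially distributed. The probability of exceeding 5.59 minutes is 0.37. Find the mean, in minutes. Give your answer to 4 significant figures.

e^(−λ·5.59) = 0.37 ⇒ λ = −ln(0.37)/5.59 = 0.177863.
Mean = 1/λ = 5.62232 minutes.

5.622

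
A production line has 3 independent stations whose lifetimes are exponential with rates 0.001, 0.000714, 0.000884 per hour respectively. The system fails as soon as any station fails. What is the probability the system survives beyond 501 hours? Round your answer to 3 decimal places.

0.272

The time to first failure is exponential with rate Σλ = 0.001 + 0.000714 + 0.000884 = 0.002598.
P(min > 501) = e^(−0.002598·501) = e^(−1.3016) ≈ 0.272.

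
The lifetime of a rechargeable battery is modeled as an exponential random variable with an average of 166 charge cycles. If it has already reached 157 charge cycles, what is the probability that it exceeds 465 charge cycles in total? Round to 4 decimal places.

The rate is λ = 1/166 = 0.0060241 per charge cycle.
By the memoryless property, P(X > 157+308 | X > 157) = P(X > 308).
P(X > 308) = e^(−1.8554) ≈ 0.1564.

0.1564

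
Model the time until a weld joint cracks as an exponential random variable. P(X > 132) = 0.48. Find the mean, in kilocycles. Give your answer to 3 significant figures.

e^(−λ·132) = 0.48 ⇒ λ = −ln(0.48)/132 = 0.00556037.
Mean = 1/λ = 179.844 kilocycles.

180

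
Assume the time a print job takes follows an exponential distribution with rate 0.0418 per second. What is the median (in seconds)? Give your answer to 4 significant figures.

Set 1 − e^(−λt) = 0.5, so t = −ln(0.5)/λ = 0.69315/0.0418 ≈ 16.5825 seconds.

16.58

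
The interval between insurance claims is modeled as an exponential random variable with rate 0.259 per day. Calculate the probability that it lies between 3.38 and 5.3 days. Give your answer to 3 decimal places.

0.163

P(3.38 < X < 5.3) = e^(−λ·3.38) − e^(−λ·5.3) = 0.41669 − 0.25342 ≈ 0.163.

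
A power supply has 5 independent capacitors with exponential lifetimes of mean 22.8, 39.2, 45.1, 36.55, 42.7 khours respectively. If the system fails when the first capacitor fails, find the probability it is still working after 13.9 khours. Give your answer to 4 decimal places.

The first failure time is exponential with rate Σλ_i = 1/22.8 + 1/39.2 + 1/45.1 + 1/36.55 + 1/42.7 = 0.142322 per khour.
P(min > 13.9) = e^(−0.142322·13.9) = e^(−1.9783) ≈ 0.1383.

0.1383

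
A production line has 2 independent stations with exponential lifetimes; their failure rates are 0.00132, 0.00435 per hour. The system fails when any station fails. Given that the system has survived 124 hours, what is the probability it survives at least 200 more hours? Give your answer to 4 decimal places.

0.3217

Time to first failure ~ Exp(Σλ) with Σλ = 0.00567.
By memorylessness, P(T > 124+200 | T > 124) = P(T > 200) = e^(−0.00567·200) ≈ 0.3217.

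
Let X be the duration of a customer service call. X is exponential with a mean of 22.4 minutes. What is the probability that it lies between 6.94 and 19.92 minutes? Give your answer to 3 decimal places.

The rate is λ = 1/22.4 = 0.0446429 per minute.
P(6.94 < X < 19.92) = e^(−λ·6.94) − e^(−λ·19.92) = 0.73358 − 0.41095 ≈ 0.323.

0.323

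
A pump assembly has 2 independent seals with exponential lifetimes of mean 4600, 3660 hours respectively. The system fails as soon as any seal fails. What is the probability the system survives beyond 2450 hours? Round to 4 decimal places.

0.3006

The first failure time is exponential with rate Σλ_i = 1/4600 + 1/3660 = 0.000490615 per hour.
P(min > 2450) = e^(−0.000490615·2450) = e^(−1.202) ≈ 0.3006.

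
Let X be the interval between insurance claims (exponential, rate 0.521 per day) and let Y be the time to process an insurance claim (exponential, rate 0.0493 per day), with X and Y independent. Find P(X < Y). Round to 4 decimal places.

λ_1 = 0.521, λ_2 = 0.0493.
For independent exponentials, P(X < Y) = λ_1/(λ_1+λ_2) = 0.521/0.5703 ≈ 0.9136.

0.9136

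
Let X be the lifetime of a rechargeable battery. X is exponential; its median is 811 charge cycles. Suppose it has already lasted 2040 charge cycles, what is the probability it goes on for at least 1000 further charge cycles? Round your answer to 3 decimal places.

0.425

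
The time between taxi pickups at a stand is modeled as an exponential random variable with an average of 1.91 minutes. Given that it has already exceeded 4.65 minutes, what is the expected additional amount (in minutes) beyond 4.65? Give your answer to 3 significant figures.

The rate is λ = 1/1.91 = 0.52356 per minute.
By memorylessness, the remaining amount past any threshold is again Exp(λ) with mean 1/λ = 1.91 minutes.

1.91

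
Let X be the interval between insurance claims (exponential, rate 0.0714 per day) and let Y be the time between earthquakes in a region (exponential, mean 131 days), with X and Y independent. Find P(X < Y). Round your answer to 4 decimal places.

λ_1 = 0.0714, λ_2 = 1/131 = 0.00763359.
For independent exponentials, P(X < Y) = λ_1/(λ_1+λ_2) = 0.0714/0.0790336 ≈ 0.9034.

0.9034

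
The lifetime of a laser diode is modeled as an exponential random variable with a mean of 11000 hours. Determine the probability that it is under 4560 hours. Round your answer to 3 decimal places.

The rate is λ = 1/11000 = 0.0000909091 per hour.
P(X ≤ 4560) = 1 − e^(−λ·4560) = 1 − e^(−0.41455) ≈ 0.339.

0.339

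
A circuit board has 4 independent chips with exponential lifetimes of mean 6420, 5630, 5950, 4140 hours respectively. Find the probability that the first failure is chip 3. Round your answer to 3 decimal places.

0.226

Rates: λ_i = 1/mean_i → 0.000155763, 0.00017762, 0.000168067, 0.000241546; Σλ = 0.000742996.
P(chip 3 first) = λ_3/Σλ = 0.000168067/0.000742996 ≈ 0.226.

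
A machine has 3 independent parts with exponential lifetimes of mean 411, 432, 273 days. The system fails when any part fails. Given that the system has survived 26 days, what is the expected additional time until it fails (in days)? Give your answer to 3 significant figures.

First-failure rate Σλ = 1/411 + 1/432 + 1/273 = 0.00841091.
By memorylessness the expected residual is 1/Σλ = 118.893 days, regardless of the 26 already elapsed.

119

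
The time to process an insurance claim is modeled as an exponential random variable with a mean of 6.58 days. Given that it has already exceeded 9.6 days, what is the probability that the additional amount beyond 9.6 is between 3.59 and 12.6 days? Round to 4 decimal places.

0.4321

The rate is λ = 1/6.58 = 0.151976 per day.
Memoryless: the residual past 9.6 is again Exp(λ).
P(3.59 < residual < 12.6) = e^(−λ·3.59) − e^(−λ·12.6) = 0.57950 − 0.14736 ≈ 0.4321.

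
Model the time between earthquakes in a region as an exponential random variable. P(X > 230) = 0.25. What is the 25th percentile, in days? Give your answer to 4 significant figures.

e^(−λ·230) = 0.25 ⇒ λ = −ln(0.25)/230 = 0.00602737.
25th percentile: 1 − e^(−λt) = 0.25, t = −ln(0.75)/λ = 47.7293 days.

47.73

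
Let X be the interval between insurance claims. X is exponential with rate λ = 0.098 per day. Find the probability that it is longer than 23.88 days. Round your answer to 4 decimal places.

0.0963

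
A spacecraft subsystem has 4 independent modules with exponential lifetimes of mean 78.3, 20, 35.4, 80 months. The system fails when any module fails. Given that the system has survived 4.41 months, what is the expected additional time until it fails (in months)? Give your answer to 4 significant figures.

First-failure rate Σλ = 1/78.3 + 1/20 + 1/35.4 + 1/80 = 0.10352.
By memorylessness the expected residual is 1/Σλ = 9.65997 months, regardless of the 4.41 already elapsed.

9.660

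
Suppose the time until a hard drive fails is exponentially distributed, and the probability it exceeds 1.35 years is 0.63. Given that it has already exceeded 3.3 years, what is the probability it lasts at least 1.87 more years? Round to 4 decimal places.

From e^(−λ·1.35) = 0.63, λ = −ln(0.63)/1.35 = 0.342248.
Memoryless: P(X > 3.3+1.87 | X > 3.3) = P(X > 1.87) = e^(−0.342248·1.87) ≈ 0.5273.

0.5273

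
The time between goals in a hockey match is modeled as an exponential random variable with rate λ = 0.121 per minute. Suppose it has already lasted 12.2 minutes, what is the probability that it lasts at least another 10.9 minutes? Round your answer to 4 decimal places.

0.2674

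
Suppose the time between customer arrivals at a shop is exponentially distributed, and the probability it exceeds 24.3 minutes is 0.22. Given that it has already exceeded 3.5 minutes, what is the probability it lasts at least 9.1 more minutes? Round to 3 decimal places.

0.567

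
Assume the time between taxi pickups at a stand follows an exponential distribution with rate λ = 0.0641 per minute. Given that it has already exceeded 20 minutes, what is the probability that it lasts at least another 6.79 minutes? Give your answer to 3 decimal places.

By the memoryless property, P(X > 20+6.79 | X > 20) = P(X > 6.79).
P(X > 6.79) = e^(−0.43524) ≈ 0.647.

0.647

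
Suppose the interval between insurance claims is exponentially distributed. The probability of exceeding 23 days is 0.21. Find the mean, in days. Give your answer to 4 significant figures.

e^(−λ·23) = 0.21 ⇒ λ = −ln(0.21)/23 = 0.0678542.
Mean = 1/λ = 14.7375 days.

14.74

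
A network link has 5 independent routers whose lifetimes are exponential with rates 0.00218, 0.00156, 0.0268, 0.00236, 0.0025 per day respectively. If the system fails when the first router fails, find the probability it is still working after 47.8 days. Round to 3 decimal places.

0.184

The time to first failure is exponential with rate Σλ = 0.00218 + 0.00156 + 0.0268 + 0.00236 + 0.0025 = 0.0354.
P(min > 47.8) = e^(−0.0354·47.8) = e^(−1.6921) ≈ 0.184.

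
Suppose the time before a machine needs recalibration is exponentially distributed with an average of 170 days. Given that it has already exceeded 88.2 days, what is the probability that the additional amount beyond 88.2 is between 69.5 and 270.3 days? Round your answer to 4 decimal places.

The rate is λ = 1/170 = 0.00588235 per day.
Memoryless: the residual past 88.2 is again Exp(λ).
P(69.5 < residual < 270.3) = e^(−λ·69.5) − e^(−λ·270.3) = 0.66443 − 0.20393 ≈ 0.4605.

0.4605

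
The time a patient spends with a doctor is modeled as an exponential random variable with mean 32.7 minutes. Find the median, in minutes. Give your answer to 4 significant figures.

The rate is λ = 1/32.7 = 0.030581 per minute.
Set 1 − e^(−λt) = 0.5, so t = −ln(0.5)/λ = 0.69315/0.030581 ≈ 22.6659 minutes.

22.67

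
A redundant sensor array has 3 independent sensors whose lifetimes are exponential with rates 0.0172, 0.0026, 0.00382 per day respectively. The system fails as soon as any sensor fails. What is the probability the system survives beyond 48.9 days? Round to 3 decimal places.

The time to first failure is exponential with rate Σλ = 0.0172 + 0.0026 + 0.00382 = 0.02362.
P(min > 48.9) = e^(−0.02362·48.9) = e^(−1.155) ≈ 0.315.

0.315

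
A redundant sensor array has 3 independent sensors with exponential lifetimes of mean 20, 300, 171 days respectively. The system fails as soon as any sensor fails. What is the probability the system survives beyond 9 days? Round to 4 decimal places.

The first failure time is exponential with rate Σλ_i = 1/20 + 1/300 + 1/171 = 0.0591813 per day.
P(min > 9) = e^(−0.0591813·9) = e^(−0.53263) ≈ 0.5871.

0.5871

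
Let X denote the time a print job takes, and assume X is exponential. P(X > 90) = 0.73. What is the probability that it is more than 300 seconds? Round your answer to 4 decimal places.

0.3503

e^(−λ·90) = 0.73 ⇒ λ = −ln(0.73)/90 = 0.00349679.
P(X > 300) = e^(−0.00349679·300) = e^(−1.049) ≈ 0.3503.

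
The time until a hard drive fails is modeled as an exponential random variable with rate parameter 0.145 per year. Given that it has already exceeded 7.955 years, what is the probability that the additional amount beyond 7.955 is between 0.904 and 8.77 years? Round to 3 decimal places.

Memoryless: the residual past 7.955 is again Exp(λ).
P(0.904 < residual < 8.77) = e^(−λ·0.904) − e^(−λ·8.77) = 0.87715 − 0.28037 ≈ 0.597.

0.597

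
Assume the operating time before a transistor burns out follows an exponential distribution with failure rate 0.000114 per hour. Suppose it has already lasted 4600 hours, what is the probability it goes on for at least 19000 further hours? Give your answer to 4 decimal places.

The exponential is memoryless, so the remaining time is again Exp(λ): the condition X > 4600 is irrelevant.
P(X > 19000) = e^(−2.166) ≈ 0.1146.

0.1146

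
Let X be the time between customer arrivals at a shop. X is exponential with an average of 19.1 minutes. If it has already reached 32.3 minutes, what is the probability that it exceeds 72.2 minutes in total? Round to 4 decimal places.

0.1238

The rate is λ = 1/19.1 = 0.052356 per minute.
The exponential is memoryless, so the remaining time is again Exp(λ): the condition X > 32.3 is irrelevant.
P(X > 39.9) = e^(−2.089) ≈ 0.1238.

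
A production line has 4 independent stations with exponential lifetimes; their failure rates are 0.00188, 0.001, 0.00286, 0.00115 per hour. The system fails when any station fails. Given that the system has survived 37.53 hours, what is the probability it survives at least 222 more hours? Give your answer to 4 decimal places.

0.2166

Time to first failure ~ Exp(Σλ) with Σλ = 0.00689.
By memorylessness, P(T > 37.53+222 | T > 37.53) = P(T > 222) = e^(−0.00689·222) ≈ 0.2166.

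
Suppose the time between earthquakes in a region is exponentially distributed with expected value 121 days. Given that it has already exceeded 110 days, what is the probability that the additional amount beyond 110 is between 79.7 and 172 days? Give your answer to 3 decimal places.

0.276

The rate is λ = 1/121 = 0.00826446 per day.
Memoryless: the residual past 110 is again Exp(λ).
P(79.7 < residual < 172) = e^(−λ·79.7) − e^(−λ·172) = 0.51754 − 0.24135 ≈ 0.276.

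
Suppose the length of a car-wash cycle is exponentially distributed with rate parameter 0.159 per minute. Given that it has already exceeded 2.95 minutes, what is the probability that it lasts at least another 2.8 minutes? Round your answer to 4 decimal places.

0.6407

The exponential is memoryless, so the remaining time is again Exp(λ): the condition X > 2.95 is irrelevant.
P(X > 2.8) = e^(−0.4452) ≈ 0.6407.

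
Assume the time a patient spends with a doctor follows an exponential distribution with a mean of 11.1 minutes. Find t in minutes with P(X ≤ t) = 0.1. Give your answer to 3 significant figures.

The rate is λ = 1/11.1 = 0.0900901 per minute.
Set 1 − e^(−λt) = 0.1, so t = −ln(0.9)/λ = 0.10536/0.0900901 ≈ 1.1695 minutes.

1.17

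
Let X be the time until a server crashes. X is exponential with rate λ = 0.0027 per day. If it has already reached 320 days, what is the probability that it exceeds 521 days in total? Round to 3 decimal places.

By the memoryless property, P(X > 320+201 | X > 320) = P(X > 201).
P(X > 201) = e^(−0.5427) ≈ 0.581.

0.581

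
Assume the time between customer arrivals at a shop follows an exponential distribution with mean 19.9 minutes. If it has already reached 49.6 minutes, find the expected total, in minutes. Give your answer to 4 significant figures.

69.50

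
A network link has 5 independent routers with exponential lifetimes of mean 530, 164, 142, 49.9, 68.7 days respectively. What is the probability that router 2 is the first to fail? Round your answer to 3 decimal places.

0.123

Rates: λ_i = 1/mean_i → 0.00188679, 0.00609756, 0.00704225, 0.0200401, 0.014556; Σλ = 0.0496227.
P(router 2 first) = λ_2/Σλ = 0.00609756/0.0496227 ≈ 0.123.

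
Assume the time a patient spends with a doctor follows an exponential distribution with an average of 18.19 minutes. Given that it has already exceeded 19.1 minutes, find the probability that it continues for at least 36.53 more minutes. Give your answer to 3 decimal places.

0.134

The rate is λ = 1/18.19 = 0.0549753 per minute.
P(X > s+t | X > s) = e^(−λ(s+t))/e^(−λs) = e^(−λt), independent of s = 19.1.
P(X > 36.53) = e^(−2.0082) ≈ 0.134.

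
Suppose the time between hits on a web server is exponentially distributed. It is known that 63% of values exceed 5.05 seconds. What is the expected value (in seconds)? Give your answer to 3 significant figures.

e^(−λ·5.05) = 0.63 ⇒ λ = −ln(0.63)/5.05 = 0.0914922.
Mean = 1/λ = 10.9299 seconds.

10.9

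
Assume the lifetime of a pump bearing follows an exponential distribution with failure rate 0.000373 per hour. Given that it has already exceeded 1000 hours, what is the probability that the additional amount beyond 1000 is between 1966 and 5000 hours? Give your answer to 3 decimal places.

Memoryless: the residual past 1000 is again Exp(λ).
P(1966 < residual < 5000) = e^(−λ·1966) − e^(−λ·5000) = 0.48031 − 0.15490 ≈ 0.325.

0.325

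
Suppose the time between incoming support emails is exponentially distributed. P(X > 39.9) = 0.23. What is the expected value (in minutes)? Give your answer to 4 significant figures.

e^(−λ·39.9) = 0.23 ⇒ λ = −ln(0.23)/39.9 = 0.036834.
Mean = 1/λ = 27.1488 minutes.

27.15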